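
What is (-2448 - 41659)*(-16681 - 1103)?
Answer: 784398888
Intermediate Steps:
(-2448 - 41659)*(-16681 - 1103) = -44107*(-17784) = 784398888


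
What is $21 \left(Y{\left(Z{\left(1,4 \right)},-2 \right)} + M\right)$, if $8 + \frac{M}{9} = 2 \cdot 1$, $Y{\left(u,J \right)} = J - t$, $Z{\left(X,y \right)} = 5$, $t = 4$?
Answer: $-1260$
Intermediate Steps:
$Y{\left(u,J \right)} = -4 + J$ ($Y{\left(u,J \right)} = J - 4 = -4 + J$)
$M = -54$ ($M = -72 + 9 \cdot 2 \cdot 1 = -72 + 9 \cdot 2 = -72 + 18 = -54$)
$21 \left(Y{\left(Z{\left(1,4 \right)},-2 \right)} + M\right) = 21 \left(\left(-4 - 2\right) - 54\right) = 21 \left(-6 - 54\right) = 21 \left(-60\right) = -1260$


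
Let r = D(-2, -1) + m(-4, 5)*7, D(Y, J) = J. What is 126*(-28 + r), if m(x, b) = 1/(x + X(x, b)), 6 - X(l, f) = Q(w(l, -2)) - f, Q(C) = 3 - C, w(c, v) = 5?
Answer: -3556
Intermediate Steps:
X(l, f) = 8 + f (X(l, f) = 6 - ((3 - 1*5) - f) = 6 - ((3 - 5) - f) = 6 - (-2 - f) = 6 + (2 + f) = 8 + f)
m(x, b) = 1/(8 + b + x) (m(x, b) = 1/(x + (8 + b)) = 1/(8 + b + x))
r = -2/9 (r = -1 + 7/(8 + 5 - 4) = -1 + 7/9 = -2/9 ≈ -0.22222)
126*(-28 + r) = 126*(-28 - 2/9) = 126*(-254/9) = -3556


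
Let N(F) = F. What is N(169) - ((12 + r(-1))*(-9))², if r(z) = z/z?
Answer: -13520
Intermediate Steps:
r(z) = 1
N(169) - ((12 + r(-1))*(-9))² = 169 - ((12 + 1)*(-9))² = 169 - (13*(-9))² = 169 - 1*(-117)² = 169 - 1*13689 = 169 - 13689 = -13520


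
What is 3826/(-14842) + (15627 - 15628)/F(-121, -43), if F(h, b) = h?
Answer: -224052/897941 ≈ -0.24952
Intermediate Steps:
3826/(-14842) + (15627 - 15628)/F(-121, -43) = 3826/(-14842) + (15627 - 15628)/(-121) = 3826*(-1/14842) - 1*(-1/121) = -1913/7421 + 1/121 = -224052/897941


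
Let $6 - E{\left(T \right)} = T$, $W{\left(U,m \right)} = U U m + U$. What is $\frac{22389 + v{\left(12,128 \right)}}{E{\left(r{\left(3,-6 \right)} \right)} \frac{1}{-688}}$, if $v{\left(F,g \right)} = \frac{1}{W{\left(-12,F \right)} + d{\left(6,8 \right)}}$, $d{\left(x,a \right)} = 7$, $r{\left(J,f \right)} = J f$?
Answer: $- \frac{3317557328}{5169} \approx -6.4182 \cdot 10^{5}$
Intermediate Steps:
$W{\left(U,m \right)} = U + m U^{2}$ ($W{\left(U,m \right)} = U^{2} m + U = m U^{2} + U = U + m U^{2}$)
$E{\left(T \right)} = 6 - T$
$v{\left(F,g \right)} = \frac{1}{-5 + 144 F}$ ($v{\left(F,g \right)} = \frac{1}{- 12 \left(1 - 12 F\right) + 7} = \frac{1}{\left(-12 + 144 F\right) + 7} = \frac{1}{-5 + 144 F}$)
$\frac{22389 + v{\left(12,128 \right)}}{E{\left(r{\left(3,-6 \right)} \right)} \frac{1}{-688}} = \frac{22389 + \frac{1}{-5 + 144 \cdot 12}}{\left(6 - 3 \left(-6\right)\right) \frac{1}{-688}} = \frac{22389 + \frac{1}{-5 + 1728}}{\left(6 - -18\right) \left(- \frac{1}{688}\right)} = \frac{22389 + \frac{1}{1723}}{\left(6 + 18\right) \left(- \frac{1}{688}\right)} = \frac{22389 + \frac{1}{1723}}{24 \left(- \frac{1}{688}\right)} = \frac{38576248}{1723 \left(- \frac{3}{86}\right)} = \frac{38576248}{1723} \left(- \frac{86}{3}\right) = - \frac{3317557328}{5169}$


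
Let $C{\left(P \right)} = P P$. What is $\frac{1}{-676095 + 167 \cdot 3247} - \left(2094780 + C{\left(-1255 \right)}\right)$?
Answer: $- \frac{491188720031}{133846} \approx -3.6698 \cdot 10^{6}$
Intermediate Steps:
$C{\left(P \right)} = P^{2}$
$\frac{1}{-676095 + 167 \cdot 3247} - \left(2094780 + C{\left(-1255 \right)}\right) = \frac{1}{-676095 + 167 \cdot 3247} - 3669805 = \frac{1}{-676095 + 542249} - 3669805 = \frac{1}{-133846} - 3669805 = - \frac{1}{133846} - 3669805 = - \frac{491188720031}{133846}$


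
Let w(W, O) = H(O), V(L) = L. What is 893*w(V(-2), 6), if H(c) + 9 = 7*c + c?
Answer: 34827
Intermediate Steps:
H(c) = -9 + 8*c (H(c) = -9 + (7*c + c) = -9 + 8*c)
w(W, O) = -9 + 8*O
893*w(V(-2), 6) = 893*(-9 + 8*6) = 893*(-9 + 48) = 893*39 = 34827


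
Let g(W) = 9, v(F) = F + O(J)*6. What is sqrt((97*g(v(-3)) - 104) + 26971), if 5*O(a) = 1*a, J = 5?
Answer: 2*sqrt(6935) ≈ 166.55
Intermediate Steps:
O(a) = a/5 (O(a) = (1*a)/5 = a/5)
v(F) = 6 + F (v(F) = F + ((1/5)*5)*6 = F + 1*6 = F + 6 = 6 + F)
sqrt((97*g(v(-3)) - 104) + 26971) = sqrt((97*9 - 104) + 26971) = sqrt((873 - 104) + 26971) = sqrt(769 + 26971) = sqrt(27740) = 2*sqrt(6935)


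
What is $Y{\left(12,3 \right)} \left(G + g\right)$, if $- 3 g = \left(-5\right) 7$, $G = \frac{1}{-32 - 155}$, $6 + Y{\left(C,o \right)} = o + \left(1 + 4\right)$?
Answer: $\frac{13084}{561} \approx 23.323$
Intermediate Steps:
$Y{\left(C,o \right)} = -1 + o$ ($Y{\left(C,o \right)} = -6 + \left(o + \left(1 + 4\right)\right) = -6 + \left(o + 5\right) = -6 + \left(5 + o\right) = -1 + o$)
$G = - \frac{1}{187}$ ($G = \frac{1}{-187} = - \frac{1}{187} \approx -0.0053476$)
$g = \frac{35}{3}$ ($g = - \frac{\left(-5\right) 7}{3} = \left(- \frac{1}{3}\right) \left(-35\right) = \frac{35}{3} \approx 11.667$)
$Y{\left(12,3 \right)} \left(G + g\right) = \left(-1 + 3\right) \left(- \frac{1}{187} + \frac{35}{3}\right) = 2 \cdot \frac{6542}{561} = \frac{13084}{561}$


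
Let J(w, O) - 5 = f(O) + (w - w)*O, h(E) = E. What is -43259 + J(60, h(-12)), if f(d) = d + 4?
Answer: -43262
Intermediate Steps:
f(d) = 4 + d
J(w, O) = 9 + O (J(w, O) = 5 + ((4 + O) + (w - w)*O) = 5 + ((4 + O) + 0*O) = 5 + ((4 + O) + 0) = 5 + (4 + O) = 9 + O)
-43259 + J(60, h(-12)) = -43259 + (9 - 12) = -43259 - 3 = -43262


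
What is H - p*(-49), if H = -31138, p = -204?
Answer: -41134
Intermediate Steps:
H - p*(-49) = -31138 - (-204)*(-49) = -31138 - 1*9996 = -31138 - 9996 = -41134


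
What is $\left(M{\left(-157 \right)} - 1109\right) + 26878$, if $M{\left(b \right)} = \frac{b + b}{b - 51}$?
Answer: $\frac{2680133}{104} \approx 25771.0$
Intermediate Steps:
$M{\left(b \right)} = \frac{2 b}{-51 + b}$
$\left(M{\left(-157 \right)} - 1109\right) + 26878 = \left(2 \left(-157\right) \frac{1}{-51 - 157} - 1109\right) + 26878 = \left(2 \left(-157\right) \frac{1}{-208} - 1109\right) + 26878 = \left(2 \left(-157\right) \left(- \frac{1}{208}\right) - 1109\right) + 26878 = \left(\frac{157}{104} - 1109\right) + 26878 = - \frac{115179}{104} + 26878 = \frac{2680133}{104}$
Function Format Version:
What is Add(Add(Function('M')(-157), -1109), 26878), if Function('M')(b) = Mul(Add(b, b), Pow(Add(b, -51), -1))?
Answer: Rational(2680133, 104) ≈ 25771.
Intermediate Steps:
Function('M')(b) = Mul(2, b, Pow(Add(-51, b), -1)) (Function('M')(b) = Mul(Mul(2, b), Pow(Add(-51, b), -1)) = Mul(2, b, Pow(Add(-51, b), -1)))
Add(Add(Function('M')(-157), -1109), 26878) = Add(Add(Mul(2, -157, Pow(Add(-51, -157), -1)), -1109), 26878) = Add(Add(Mul(2, -157, Pow(-208, -1)), -1109), 26878) = Add(Add(Mul(2, -157, Rational(-1, 208)), -1109), 26878) = Add(Add(Rational(157, 104), -1109), 26878) = Add(Rational(-115179, 104), 26878) = Rational(2680133, 104)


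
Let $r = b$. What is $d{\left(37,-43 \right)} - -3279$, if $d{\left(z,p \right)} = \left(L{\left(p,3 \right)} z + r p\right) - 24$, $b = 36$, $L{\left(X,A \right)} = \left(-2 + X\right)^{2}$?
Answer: $76632$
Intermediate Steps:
$r = 36$
$d{\left(z,p \right)} = -24 + 36 p + z \left(-2 + p\right)^{2}$ ($d{\left(z,p \right)} = \left(\left(-2 + p\right)^{2} z + 36 p\right) - 24 = \left(z \left(-2 + p\right)^{2} + 36 p\right) - 24 = \left(36 p + z \left(-2 + p\right)^{2}\right) - 24 = -24 + 36 p + z \left(-2 + p\right)^{2}$)
$d{\left(37,-43 \right)} - -3279 = \left(-24 + 36 \left(-43\right) + 37 \left(-2 - 43\right)^{2}\right) - -3279 = \left(-24 - 1548 + 37 \left(-45\right)^{2}\right) + 3279 = \left(-24 - 1548 + 37 \cdot 2025\right) + 3279 = \left(-24 - 1548 + 74925\right) + 3279 = 73353 + 3279 = 76632$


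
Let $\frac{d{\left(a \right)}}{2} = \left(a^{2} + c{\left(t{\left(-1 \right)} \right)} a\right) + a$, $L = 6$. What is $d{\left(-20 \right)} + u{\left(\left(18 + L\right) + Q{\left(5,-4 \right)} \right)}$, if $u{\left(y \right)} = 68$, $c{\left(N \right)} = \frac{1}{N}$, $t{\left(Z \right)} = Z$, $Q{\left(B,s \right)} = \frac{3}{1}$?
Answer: $868$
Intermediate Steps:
$Q{\left(B,s \right)} = 3$ ($Q{\left(B,s \right)} = 3 \cdot 1 = 3$)
$d{\left(a \right)} = 2 a^{2}$ ($d{\left(a \right)} = 2 \left(\left(a^{2} + \frac{a}{-1}\right) + a\right) = 2 \left(\left(a^{2} - a\right) + a\right) = 2 a^{2}$)
$d{\left(-20 \right)} + u{\left(\left(18 + L\right) + Q{\left(5,-4 \right)} \right)} = 2 \left(-20\right)^{2} + 68 = 2 \cdot 400 + 68 = 800 + 68 = 868$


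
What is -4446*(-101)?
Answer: 449046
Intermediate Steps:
-4446*(-101) = -26*(-17271) = 449046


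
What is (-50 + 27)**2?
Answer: 529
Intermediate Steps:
(-50 + 27)**2 = (-23)**2 = 529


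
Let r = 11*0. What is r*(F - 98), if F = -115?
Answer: 0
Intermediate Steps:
r = 0
r*(F - 98) = 0*(-115 - 98) = 0*(-213) = 0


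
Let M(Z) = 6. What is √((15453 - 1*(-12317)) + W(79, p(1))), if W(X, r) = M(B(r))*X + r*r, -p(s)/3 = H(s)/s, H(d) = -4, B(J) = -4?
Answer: 2*√7097 ≈ 168.49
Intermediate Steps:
p(s) = 12/s (p(s) = -(-12)/s = 12/s)
W(X, r) = r² + 6*X (W(X, r) = 6*X + r*r = 6*X + r² = r² + 6*X)
√((15453 - 1*(-12317)) + W(79, p(1))) = √((15453 - 1*(-12317)) + ((12/1)² + 6*79)) = √((15453 + 12317) + ((12*1)² + 474)) = √(27770 + (12² + 474)) = √(27770 + (144 + 474)) = √(27770 + 618) = √28388 = 2*√7097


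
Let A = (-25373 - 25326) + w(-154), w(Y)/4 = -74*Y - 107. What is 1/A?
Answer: -1/5543 ≈ -0.00018041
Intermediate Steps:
w(Y) = -428 - 296*Y (w(Y) = 4*(-74*Y - 107) = 4*(-107 - 74*Y) = -428 - 296*Y)
A = -5543 (A = (-25373 - 25326) + (-428 - 296*(-154)) = -50699 + (-428 + 45584) = -50699 + 45156 = -5543)
1/A = 1/(-5543) = -1/5543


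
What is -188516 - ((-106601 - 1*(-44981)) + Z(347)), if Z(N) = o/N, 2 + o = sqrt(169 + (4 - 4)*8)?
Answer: -44032923/347 ≈ -1.2690e+5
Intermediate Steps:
o = 11 (o = -2 + sqrt(169 + (4 - 4)*8) = -2 + sqrt(169 + 0*8) = -2 + sqrt(169 + 0) = -2 + sqrt(169) = -2 + 13 = 11)
Z(N) = 11/N
-188516 - ((-106601 - 1*(-44981)) + Z(347)) = -188516 - ((-106601 - 1*(-44981)) + 11/347) = -188516 - ((-106601 + 44981) + 11*(1/347)) = -188516 - (-61620 + 11/347) = -188516 - 1*(-21382129/347) = -188516 + 21382129/347 = -44032923/347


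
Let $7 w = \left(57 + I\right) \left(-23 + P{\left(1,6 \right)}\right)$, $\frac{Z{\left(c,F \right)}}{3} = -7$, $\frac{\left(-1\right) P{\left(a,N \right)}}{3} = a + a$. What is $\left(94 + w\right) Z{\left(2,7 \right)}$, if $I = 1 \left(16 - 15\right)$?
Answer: $3072$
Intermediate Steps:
$P{\left(a,N \right)} = - 6 a$ ($P{\left(a,N \right)} = - 3 \left(a + a\right) = - 3 \cdot 2 a = - 6 a$)
$Z{\left(c,F \right)} = -21$ ($Z{\left(c,F \right)} = 3 \left(-7\right) = -21$)
$I = 1$ ($I = 1 \left(16 - 15\right) = 1 \cdot 1 = 1$)
$w = - \frac{1682}{7}$ ($w = \frac{\left(57 + 1\right) \left(-23 - 6\right)}{7} = \frac{58 \left(-23 - 6\right)}{7} = \frac{58 \left(-29\right)}{7} = \frac{1}{7} \left(-1682\right) = - \frac{1682}{7} \approx -240.29$)
$\left(94 + w\right) Z{\left(2,7 \right)} = \left(94 - \frac{1682}{7}\right) \left(-21\right) = \left(- \frac{1024}{7}\right) \left(-21\right) = 3072$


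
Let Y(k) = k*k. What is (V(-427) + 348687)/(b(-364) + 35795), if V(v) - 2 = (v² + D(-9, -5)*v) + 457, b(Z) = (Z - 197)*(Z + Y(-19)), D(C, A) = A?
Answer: 38115/2677 ≈ 14.238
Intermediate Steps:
Y(k) = k²
b(Z) = (-197 + Z)*(361 + Z) (b(Z) = (Z - 197)*(Z + (-19)²) = (-197 + Z)*(Z + 361) = (-197 + Z)*(361 + Z))
V(v) = 459 + v² - 5*v (V(v) = 2 + ((v² - 5*v) + 457) = 2 + (457 + v² - 5*v) = 459 + v² - 5*v)
(V(-427) + 348687)/(b(-364) + 35795) = ((459 + (-427)² - 5*(-427)) + 348687)/((-71117 + (-364)² + 164*(-364)) + 35795) = ((459 + 182329 + 2135) + 348687)/((-71117 + 132496 - 59696) + 35795) = (184923 + 348687)/(1683 + 35795) = 533610/37478 = 533610*(1/37478) = 38115/2677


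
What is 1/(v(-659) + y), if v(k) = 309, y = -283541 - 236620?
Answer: -1/519852 ≈ -1.9236e-6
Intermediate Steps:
y = -520161
1/(v(-659) + y) = 1/(309 - 520161) = 1/(-519852) = -1/519852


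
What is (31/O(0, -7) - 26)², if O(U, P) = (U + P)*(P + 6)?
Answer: 22801/49 ≈ 465.33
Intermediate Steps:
O(U, P) = (6 + P)*(P + U) (O(U, P) = (P + U)*(6 + P) = (6 + P)*(P + U))
(31/O(0, -7) - 26)² = (31/((-7)² + 6*(-7) + 6*0 - 7*0) - 26)² = (31/(49 - 42 + 0 + 0) - 26)² = (31/7 - 26)² = (-151/7)² = 22801/49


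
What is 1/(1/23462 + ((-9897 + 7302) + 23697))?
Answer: 23462/495095125 ≈ 4.7389e-5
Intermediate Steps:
1/(1/23462 + ((-9897 + 7302) + 23697)) = 1/(1/23462 + (-2595 + 23697)) = 1/(1/23462 + 21102) = 1/(495095125/23462) = 23462/495095125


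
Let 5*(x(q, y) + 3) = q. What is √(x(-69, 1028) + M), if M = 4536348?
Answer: 6*√3150230/5 ≈ 2129.9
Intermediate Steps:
x(q, y) = -3 + q/5
√(x(-69, 1028) + M) = √((-3 + (⅕)*(-69)) + 4536348) = √((-3 - 69/5) + 4536348) = √(-84/5 + 4536348) = √(22681656/5) = 6*√3150230/5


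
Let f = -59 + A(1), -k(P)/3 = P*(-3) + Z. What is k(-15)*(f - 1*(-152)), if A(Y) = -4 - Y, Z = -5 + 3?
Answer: -11352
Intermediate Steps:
Z = -2
k(P) = 6 + 9*P (k(P) = -3*(P*(-3) - 2) = -3*(-3*P - 2) = -3*(-2 - 3*P) = 6 + 9*P)
f = -64 (f = -59 + (-4 - 1*1) = -59 + (-4 - 1) = -59 - 5 = -64)
k(-15)*(f - 1*(-152)) = (6 + 9*(-15))*(-64 - 1*(-152)) = (6 - 135)*(-64 + 152) = -129*88 = -11352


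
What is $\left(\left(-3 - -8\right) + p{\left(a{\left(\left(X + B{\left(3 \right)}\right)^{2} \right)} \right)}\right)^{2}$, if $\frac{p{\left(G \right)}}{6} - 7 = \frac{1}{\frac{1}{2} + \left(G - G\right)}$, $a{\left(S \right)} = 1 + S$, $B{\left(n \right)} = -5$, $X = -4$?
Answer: $3481$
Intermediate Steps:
$p{\left(G \right)} = 54$ ($p{\left(G \right)} = 42 + \frac{6}{\frac{1}{2} + \left(G - G\right)} = 42 + \frac{6}{\frac{1}{2} + 0} = 42 + 6 \frac{1}{\frac{1}{2}} = 42 + 6 \cdot 2 = 42 + 12 = 54$)
$\left(\left(-3 - -8\right) + p{\left(a{\left(\left(X + B{\left(3 \right)}\right)^{2} \right)} \right)}\right)^{2} = \left(\left(-3 - -8\right) + 54\right)^{2} = \left(\left(-3 + 8\right) + 54\right)^{2} = \left(5 + 54\right)^{2} = 59^{2} = 3481$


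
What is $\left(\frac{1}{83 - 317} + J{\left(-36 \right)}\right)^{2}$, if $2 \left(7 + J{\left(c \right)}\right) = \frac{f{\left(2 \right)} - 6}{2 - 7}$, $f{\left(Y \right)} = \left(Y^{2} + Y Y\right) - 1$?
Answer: $\frac{17272336}{342225} \approx 50.471$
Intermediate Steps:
$f{\left(Y \right)} = -1 + 2 Y^{2}$ ($f{\left(Y \right)} = \left(Y^{2} + Y^{2}\right) - 1 = 2 Y^{2} - 1 = -1 + 2 Y^{2}$)
$J{\left(c \right)} = - \frac{71}{10}$ ($J{\left(c \right)} = -7 + \frac{\left(\left(-1 + 2 \cdot 2^{2}\right) - 6\right) \frac{1}{2 - 7}}{2} = -7 + \frac{\left(\left(-1 + 2 \cdot 4\right) - 6\right) \frac{1}{-5}}{2} = -7 + \frac{\left(\left(-1 + 8\right) - 6\right) \left(- \frac{1}{5}\right)}{2} = -7 + \frac{\left(7 - 6\right) \left(- \frac{1}{5}\right)}{2} = -7 + \frac{1 \left(- \frac{1}{5}\right)}{2} = -7 + \frac{1}{2} \left(- \frac{1}{5}\right) = -7 - \frac{1}{10} = - \frac{71}{10}$)
$\left(\frac{1}{83 - 317} + J{\left(-36 \right)}\right)^{2} = \left(\frac{1}{83 - 317} - \frac{71}{10}\right)^{2} = \left(\frac{1}{-234} - \frac{71}{10}\right)^{2} = \left(- \frac{1}{234} - \frac{71}{10}\right)^{2} = \left(- \frac{4156}{585}\right)^{2} = \frac{17272336}{342225}$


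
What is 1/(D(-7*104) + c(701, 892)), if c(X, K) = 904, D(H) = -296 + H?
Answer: -1/120 ≈ -0.0083333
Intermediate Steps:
1/(D(-7*104) + c(701, 892)) = 1/((-296 - 7*104) + 904) = 1/((-296 - 728) + 904) = 1/(-1024 + 904) = 1/(-120) = -1/120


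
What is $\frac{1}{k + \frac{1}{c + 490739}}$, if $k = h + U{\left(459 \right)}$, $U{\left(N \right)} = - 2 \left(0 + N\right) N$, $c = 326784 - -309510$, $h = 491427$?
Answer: $\frac{1127033}{78965567146} \approx 1.4272 \cdot 10^{-5}$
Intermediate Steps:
$c = 636294$ ($c = 326784 + 309510 = 636294$)
$U{\left(N \right)} = - 2 N^{2}$ ($U{\left(N \right)} = - 2 N N = - 2 N^{2}$)
$k = 70065$ ($k = 491427 - 2 \cdot 459^{2} = 491427 - 421362 = 70065$)
$\frac{1}{k + \frac{1}{c + 490739}} = \frac{1}{70065 + \frac{1}{636294 + 490739}} = \frac{1}{70065 + \frac{1}{1127033}} = \frac{1}{\frac{78965567146}{1127033}} = \frac{1127033}{78965567146}$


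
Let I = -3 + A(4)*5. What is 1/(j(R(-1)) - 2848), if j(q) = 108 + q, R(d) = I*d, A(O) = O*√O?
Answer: -1/2777 ≈ -0.00036010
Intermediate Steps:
A(O) = O^(3/2)
I = 37 (I = -3 + 4^(3/2)*5 = -3 + 8*5 = -3 + 40 = 37)
R(d) = 37*d
1/(j(R(-1)) - 2848) = 1/((108 + 37*(-1)) - 2848) = 1/((108 - 37) - 2848) = 1/(71 - 2848) = 1/(-2777) = -1/2777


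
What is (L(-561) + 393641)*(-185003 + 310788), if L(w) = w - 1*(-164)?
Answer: 49464196540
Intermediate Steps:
L(w) = 164 + w (L(w) = w + 164 = 164 + w)
(L(-561) + 393641)*(-185003 + 310788) = ((164 - 561) + 393641)*(-185003 + 310788) = (-397 + 393641)*125785 = 393244*125785 = 49464196540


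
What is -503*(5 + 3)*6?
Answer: -24144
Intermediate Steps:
-503*(5 + 3)*6 = -4024*6 = -503*48 = -24144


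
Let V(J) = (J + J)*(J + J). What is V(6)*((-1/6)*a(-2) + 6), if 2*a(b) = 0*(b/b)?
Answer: 864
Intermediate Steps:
V(J) = 4*J**2 (V(J) = (2*J)*(2*J) = 4*J**2)
a(b) = 0 (a(b) = (0*(b/b))/2 = (0*1)/2 = (1/2)*0 = 0)
V(6)*((-1/6)*a(-2) + 6) = (4*6**2)*(-1/6*0 + 6) = (4*36)*(-1*1/6*0 + 6) = 144*(-1/6*0 + 6) = 144*(0 + 6) = 144*6 = 864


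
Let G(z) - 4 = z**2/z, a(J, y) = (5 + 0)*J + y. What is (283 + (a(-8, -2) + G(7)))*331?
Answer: 83412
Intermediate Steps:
a(J, y) = y + 5*J (a(J, y) = 5*J + y = y + 5*J)
G(z) = 4 + z (G(z) = 4 + z**2/z = 4 + z)
(283 + (a(-8, -2) + G(7)))*331 = (283 + ((-2 + 5*(-8)) + (4 + 7)))*331 = (283 + ((-2 - 40) + 11))*331 = (283 + (-42 + 11))*331 = (283 - 31)*331 = 252*331 = 83412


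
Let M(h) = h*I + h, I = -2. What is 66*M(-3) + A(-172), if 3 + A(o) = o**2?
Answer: 29779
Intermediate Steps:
M(h) = -h (M(h) = h*(-2) + h = -2*h + h = -h)
A(o) = -3 + o**2
66*M(-3) + A(-172) = 66*(-1*(-3)) + (-3 + (-172)**2) = 66*3 + (-3 + 29584) = 198 + 29581 = 29779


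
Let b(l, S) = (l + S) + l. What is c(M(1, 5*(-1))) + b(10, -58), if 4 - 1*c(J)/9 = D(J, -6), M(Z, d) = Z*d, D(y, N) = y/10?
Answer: 5/2 ≈ 2.5000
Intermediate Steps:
b(l, S) = S + 2*l (b(l, S) = (S + l) + l = S + 2*l)
D(y, N) = y/10 (D(y, N) = y*(⅒) = y/10)
c(J) = 36 - 9*J/10
c(M(1, 5*(-1))) + b(10, -58) = (36 - 9*5*(-1)/10) + (-58 + 2*10) = (36 - 9*(-5)/10) + (-58 + 20) = (36 - 9/10*(-5)) - 38 = (36 + 9/2) - 38 = 81/2 - 38 = 5/2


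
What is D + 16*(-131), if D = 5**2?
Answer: -2071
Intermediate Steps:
D = 25
D + 16*(-131) = 25 + 16*(-131) = 25 - 2096 = -2071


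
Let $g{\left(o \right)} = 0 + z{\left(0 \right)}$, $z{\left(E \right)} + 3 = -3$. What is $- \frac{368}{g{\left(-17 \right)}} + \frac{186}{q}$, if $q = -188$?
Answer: $\frac{17017}{282} \approx 60.344$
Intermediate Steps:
$z{\left(E \right)} = -6$ ($z{\left(E \right)} = -3 - 3 = -6$)
$g{\left(o \right)} = -6$ ($g{\left(o \right)} = 0 - 6 = -6$)
$- \frac{368}{g{\left(-17 \right)}} + \frac{186}{q} = - \frac{368}{-6} + \frac{186}{-188} = \left(-368\right) \left(- \frac{1}{6}\right) + 186 \left(- \frac{1}{188}\right) = \frac{184}{3} - \frac{93}{94} = \frac{17017}{282}$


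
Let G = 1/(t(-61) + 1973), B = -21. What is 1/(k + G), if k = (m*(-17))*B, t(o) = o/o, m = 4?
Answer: 1974/2818873 ≈ 0.00070028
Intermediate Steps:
t(o) = 1
k = 1428 (k = (4*(-17))*(-21) = -68*(-21) = 1428)
G = 1/1974 (G = 1/(1 + 1973) = 1/1974 ≈ 0.00050659)
1/(k + G) = 1/(1428 + 1/1974) = 1/(2818873/1974) = 1974/2818873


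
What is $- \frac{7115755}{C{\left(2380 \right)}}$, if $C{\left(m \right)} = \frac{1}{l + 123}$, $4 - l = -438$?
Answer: $-4020401575$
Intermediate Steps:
$l = 442$ ($l = 4 - -438 = 4 + 438 = 442$)
$C{\left(m \right)} = \frac{1}{565}$ ($C{\left(m \right)} = \frac{1}{442 + 123} = \frac{1}{565}$)
$- \frac{7115755}{C{\left(2380 \right)}} = - 7115755 \frac{1}{\frac{1}{565}} = \left(-7115755\right) 565 = -4020401575$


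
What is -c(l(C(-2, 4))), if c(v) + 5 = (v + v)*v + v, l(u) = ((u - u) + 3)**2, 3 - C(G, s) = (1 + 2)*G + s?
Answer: -166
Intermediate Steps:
C(G, s) = 3 - s - 3*G (C(G, s) = 3 - ((1 + 2)*G + s) = 3 - (3*G + s) = 3 - (s + 3*G) = 3 + (-s - 3*G) = 3 - s - 3*G)
l(u) = 9 (l(u) = (0 + 3)**2 = 3**2 = 9)
c(v) = -5 + v + 2*v**2 (c(v) = -5 + ((v + v)*v + v) = -5 + ((2*v)*v + v) = -5 + (2*v**2 + v) = -5 + (v + 2*v**2) = -5 + v + 2*v**2)
-c(l(C(-2, 4))) = -(-5 + 9 + 2*9**2) = -(-5 + 9 + 2*81) = -(-5 + 9 + 162) = -1*166 = -166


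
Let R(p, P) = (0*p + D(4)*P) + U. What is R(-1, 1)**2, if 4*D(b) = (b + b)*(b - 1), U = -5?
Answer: 1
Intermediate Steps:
D(b) = b*(-1 + b)/2 (D(b) = ((b + b)*(b - 1))/4 = ((2*b)*(-1 + b))/4 = (2*b*(-1 + b))/4 = b*(-1 + b)/2)
R(p, P) = -5 + 6*P (R(p, P) = (0*p + ((1/2)*4*(-1 + 4))*P) - 5 = (0 + ((1/2)*4*3)*P) - 5 = (0 + 6*P) - 5 = 6*P - 5 = -5 + 6*P)
R(-1, 1)**2 = (-5 + 6*1)**2 = (-5 + 6)**2 = 1**2 = 1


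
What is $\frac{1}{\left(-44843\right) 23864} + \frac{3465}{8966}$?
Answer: $\frac{1854006027857}{4797407817016} \approx 0.38646$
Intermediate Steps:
$\frac{1}{\left(-44843\right) 23864} + \frac{3465}{8966} = \left(- \frac{1}{44843}\right) \frac{1}{23864} + 3465 \cdot \frac{1}{8966} = - \frac{1}{1070133352} + \frac{3465}{8966} = \frac{1854006027857}{4797407817016}$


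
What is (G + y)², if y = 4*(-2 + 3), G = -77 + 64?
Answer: 81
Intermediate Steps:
G = -13
y = 4 (y = 4*1 = 4)
(G + y)² = (-13 + 4)² = (-9)² = 81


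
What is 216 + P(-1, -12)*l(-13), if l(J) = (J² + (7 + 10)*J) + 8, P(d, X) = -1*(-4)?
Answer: 40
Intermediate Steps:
P(d, X) = 4
l(J) = 8 + J² + 17*J (l(J) = (J² + 17*J) + 8 = 8 + J² + 17*J)
216 + P(-1, -12)*l(-13) = 216 + 4*(8 + (-13)² + 17*(-13)) = 216 + 4*(8 + 169 - 221) = 216 + 4*(-44) = 216 - 176 = 40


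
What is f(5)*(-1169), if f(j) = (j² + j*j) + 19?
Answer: -80661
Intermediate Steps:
f(j) = 19 + 2*j² (f(j) = (j² + j²) + 19 = 2*j² + 19 = 19 + 2*j²)
f(5)*(-1169) = (19 + 2*5²)*(-1169) = (19 + 2*25)*(-1169) = (19 + 50)*(-1169) = 69*(-1169) = -80661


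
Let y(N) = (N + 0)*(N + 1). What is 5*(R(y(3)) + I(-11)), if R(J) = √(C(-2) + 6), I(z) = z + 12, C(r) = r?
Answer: 15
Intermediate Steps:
y(N) = N*(1 + N)
I(z) = 12 + z
R(J) = 2 (R(J) = √(-2 + 6) = √4 = 2)
5*(R(y(3)) + I(-11)) = 5*(2 + (12 - 11)) = 5*(2 + 1) = 5*3 = 15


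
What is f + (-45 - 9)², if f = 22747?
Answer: 25663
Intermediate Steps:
f + (-45 - 9)² = 22747 + (-45 - 9)² = 22747 + (-54)² = 22747 + 2916 = 25663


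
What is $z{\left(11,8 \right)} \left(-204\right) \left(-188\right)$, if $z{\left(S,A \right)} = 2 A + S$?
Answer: $1035504$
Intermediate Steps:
$z{\left(S,A \right)} = S + 2 A$
$z{\left(11,8 \right)} \left(-204\right) \left(-188\right) = \left(11 + 2 \cdot 8\right) \left(-204\right) \left(-188\right) = \left(11 + 16\right) \left(-204\right) \left(-188\right) = 27 \left(-204\right) \left(-188\right) = \left(-5508\right) \left(-188\right) = 1035504$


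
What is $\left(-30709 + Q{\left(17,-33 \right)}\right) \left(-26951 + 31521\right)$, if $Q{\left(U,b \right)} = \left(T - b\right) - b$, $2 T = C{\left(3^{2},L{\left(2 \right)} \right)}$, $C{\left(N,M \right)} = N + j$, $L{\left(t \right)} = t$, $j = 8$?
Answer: $-139999665$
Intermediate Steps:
$C{\left(N,M \right)} = 8 + N$ ($C{\left(N,M \right)} = N + 8 = 8 + N$)
$T = \frac{17}{2}$ ($T = \frac{8 + 3^{2}}{2} = \frac{8 + 9}{2} = \frac{1}{2} \cdot 17 = \frac{17}{2} \approx 8.5$)
$Q{\left(U,b \right)} = \frac{17}{2} - 2 b$ ($Q{\left(U,b \right)} = \left(\frac{17}{2} - b\right) - b = \frac{17}{2} - 2 b$)
$\left(-30709 + Q{\left(17,-33 \right)}\right) \left(-26951 + 31521\right) = \left(-30709 + \left(\frac{17}{2} - -66\right)\right) \left(-26951 + 31521\right) = \left(-30709 + \left(\frac{17}{2} + 66\right)\right) 4570 = \left(-30709 + \frac{149}{2}\right) 4570 = \left(- \frac{61269}{2}\right) 4570 = -139999665$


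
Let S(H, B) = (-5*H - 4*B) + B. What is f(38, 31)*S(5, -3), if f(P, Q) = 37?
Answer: -592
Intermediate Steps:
S(H, B) = -5*H - 3*B
f(38, 31)*S(5, -3) = 37*(-5*5 - 3*(-3)) = 37*(-25 + 9) = 37*(-16) = -592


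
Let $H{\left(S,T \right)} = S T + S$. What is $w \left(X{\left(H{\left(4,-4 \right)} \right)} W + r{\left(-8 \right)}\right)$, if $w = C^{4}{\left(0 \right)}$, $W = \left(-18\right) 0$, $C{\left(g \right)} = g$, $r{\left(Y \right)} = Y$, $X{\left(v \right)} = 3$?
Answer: $0$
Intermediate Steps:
$H{\left(S,T \right)} = S + S T$
$W = 0$
$w = 0$ ($w = 0^{4} = 0$)
$w \left(X{\left(H{\left(4,-4 \right)} \right)} W + r{\left(-8 \right)}\right) = 0 \left(3 \cdot 0 - 8\right) = 0 \left(0 - 8\right) = 0 \left(-8\right) = 0$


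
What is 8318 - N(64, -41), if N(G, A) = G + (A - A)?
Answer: 8254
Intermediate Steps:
N(G, A) = G (N(G, A) = G + 0 = G)
8318 - N(64, -41) = 8318 - 1*64 = 8318 - 64 = 8254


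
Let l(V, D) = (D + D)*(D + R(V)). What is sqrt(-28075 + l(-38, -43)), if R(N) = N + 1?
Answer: 3*I*sqrt(2355) ≈ 145.58*I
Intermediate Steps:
R(N) = 1 + N
l(V, D) = 2*D*(1 + D + V) (l(V, D) = (D + D)*(D + (1 + V)) = (2*D)*(1 + D + V) = 2*D*(1 + D + V))
sqrt(-28075 + l(-38, -43)) = sqrt(-28075 + 2*(-43)*(1 - 43 - 38)) = sqrt(-28075 + 2*(-43)*(-80)) = sqrt(-28075 + 6880) = sqrt(-21195) = 3*I*sqrt(2355)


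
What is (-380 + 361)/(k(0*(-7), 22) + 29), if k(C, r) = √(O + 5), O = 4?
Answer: -19/32 ≈ -0.59375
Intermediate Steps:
k(C, r) = 3 (k(C, r) = √(4 + 5) = √9 = 3)
(-380 + 361)/(k(0*(-7), 22) + 29) = (-380 + 361)/(3 + 29) = -19/32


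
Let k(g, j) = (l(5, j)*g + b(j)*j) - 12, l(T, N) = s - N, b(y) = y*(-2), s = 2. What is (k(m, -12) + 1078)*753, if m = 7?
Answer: 659628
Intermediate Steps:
b(y) = -2*y
l(T, N) = 2 - N
k(g, j) = -12 - 2*j**2 + g*(2 - j) (k(g, j) = ((2 - j)*g + (-2*j)*j) - 12 = (g*(2 - j) - 2*j**2) - 12 = (-2*j**2 + g*(2 - j)) - 12 = -12 - 2*j**2 + g*(2 - j))
(k(m, -12) + 1078)*753 = ((-12 - 2*(-12)**2 - 1*7*(-2 - 12)) + 1078)*753 = ((-12 - 2*144 - 1*7*(-14)) + 1078)*753 = ((-12 - 288 + 98) + 1078)*753 = (-202 + 1078)*753 = 876*753 = 659628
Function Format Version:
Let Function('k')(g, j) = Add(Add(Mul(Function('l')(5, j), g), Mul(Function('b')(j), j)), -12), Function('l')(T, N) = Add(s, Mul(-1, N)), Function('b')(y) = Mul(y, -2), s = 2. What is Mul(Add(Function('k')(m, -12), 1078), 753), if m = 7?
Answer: 659628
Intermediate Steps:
Function('b')(y) = Mul(-2, y)
Function('l')(T, N) = Add(2, Mul(-1, N))
Function('k')(g, j) = Add(-12, Mul(-2, Pow(j, 2)), Mul(g, Add(2, Mul(-1, j)))) (Function('k')(g, j) = Add(Add(Mul(Add(2, Mul(-1, j)), g), Mul(Mul(-2, j), j)), -12) = Add(Add(Mul(g, Add(2, Mul(-1, j))), Mul(-2, Pow(j, 2))), -12) = Add(Add(Mul(-2, Pow(j, 2)), Mul(g, Add(2, Mul(-1, j)))), -12) = Add(-12, Mul(-2, Pow(j, 2)), Mul(g, Add(2, Mul(-1, j)))))
Mul(Add(Function('k')(m, -12), 1078), 753) = Mul(Add(Add(-12, Mul(-2, Pow(-12, 2)), Mul(-1, 7, Add(-2, -12))), 1078), 753) = Mul(Add(Add(-12, Mul(-2, 144), Mul(-1, 7, -14)), 1078), 753) = Mul(Add(Add(-12, -288, 98), 1078), 753) = Mul(Add(-202, 1078), 753) = Mul(876, 753) = 659628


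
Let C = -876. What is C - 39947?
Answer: -40823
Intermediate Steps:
C - 39947 = -876 - 39947 = -40823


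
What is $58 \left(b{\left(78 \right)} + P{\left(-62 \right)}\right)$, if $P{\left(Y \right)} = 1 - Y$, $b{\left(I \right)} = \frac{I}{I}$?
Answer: $3712$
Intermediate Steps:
$b{\left(I \right)} = 1$
$58 \left(b{\left(78 \right)} + P{\left(-62 \right)}\right) = 58 \left(1 + \left(1 - -62\right)\right) = 58 \left(1 + \left(1 + 62\right)\right) = 58 \left(1 + 63\right) = 58 \cdot 64 = 3712$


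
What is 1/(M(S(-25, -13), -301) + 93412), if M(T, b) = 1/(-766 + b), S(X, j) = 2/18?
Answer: 1067/99670603 ≈ 1.0705e-5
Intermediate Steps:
S(X, j) = 1/9 (S(X, j) = 2*(1/18) = 1/9)
1/(M(S(-25, -13), -301) + 93412) = 1/(1/(-766 - 301) + 93412) = 1/(1/(-1067) + 93412) = 1/(-1/1067 + 93412) = 1/(99670603/1067) = 1067/99670603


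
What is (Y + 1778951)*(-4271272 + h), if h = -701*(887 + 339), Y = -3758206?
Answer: 10154959669990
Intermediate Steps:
h = -859426 (h = -701*1226 = -859426)
(Y + 1778951)*(-4271272 + h) = (-3758206 + 1778951)*(-4271272 - 859426) = -1979255*(-5130698) = 10154959669990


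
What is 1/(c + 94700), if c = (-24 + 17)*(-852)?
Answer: 1/100664 ≈ 9.9340e-6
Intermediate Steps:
c = 5964 (c = -7*(-852) = 5964)
1/(c + 94700) = 1/(5964 + 94700) = 1/100664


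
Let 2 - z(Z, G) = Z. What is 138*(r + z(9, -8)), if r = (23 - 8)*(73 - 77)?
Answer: -9246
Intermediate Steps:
z(Z, G) = 2 - Z
r = -60 (r = 15*(-4) = -60)
138*(r + z(9, -8)) = 138*(-60 + (2 - 1*9)) = 138*(-60 + (2 - 9)) = 138*(-60 - 7) = 138*(-67) = -9246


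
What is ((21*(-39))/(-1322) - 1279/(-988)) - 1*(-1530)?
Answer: 1000444045/653068 ≈ 1531.9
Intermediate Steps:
((21*(-39))/(-1322) - 1279/(-988)) - 1*(-1530) = (-819*(-1/1322) - 1279*(-1/988)) + 1530 = (819/1322 + 1279/988) + 1530 = 1250005/653068 + 1530 = 1000444045/653068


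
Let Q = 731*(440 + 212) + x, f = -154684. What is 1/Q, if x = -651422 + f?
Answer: -1/329494 ≈ -3.0350e-6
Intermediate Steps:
x = -806106 (x = -651422 - 154684 = -806106)
Q = -329494 (Q = 731*(440 + 212) - 806106 = 731*652 - 806106 = 476612 - 806106 = -329494)
1/Q = 1/(-329494) = -1/329494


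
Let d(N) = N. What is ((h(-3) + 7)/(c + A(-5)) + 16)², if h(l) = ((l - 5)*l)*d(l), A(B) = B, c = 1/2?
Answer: 75076/81 ≈ 926.86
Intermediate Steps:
c = ½ ≈ 0.50000
h(l) = l²*(-5 + l) (h(l) = ((l - 5)*l)*l = ((-5 + l)*l)*l = (l*(-5 + l))*l = l²*(-5 + l))
((h(-3) + 7)/(c + A(-5)) + 16)² = (((-3)²*(-5 - 3) + 7)/(½ - 5) + 16)² = ((9*(-8) + 7)/(-9/2) + 16)² = ((-72 + 7)*(-2/9) + 16)² = (-65*(-2/9) + 16)² = (130/9 + 16)² = (274/9)² = 75076/81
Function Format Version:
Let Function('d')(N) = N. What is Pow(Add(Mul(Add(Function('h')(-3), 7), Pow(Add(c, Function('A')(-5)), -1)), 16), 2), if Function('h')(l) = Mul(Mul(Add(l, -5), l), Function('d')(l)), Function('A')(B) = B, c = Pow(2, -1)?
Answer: Rational(75076, 81) ≈ 926.86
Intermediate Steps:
c = Rational(1, 2) ≈ 0.50000
Function('h')(l) = Mul(Pow(l, 2), Add(-5, l)) (Function('h')(l) = Mul(Mul(Add(l, -5), l), l) = Mul(Mul(Add(-5, l), l), l) = Mul(Mul(l, Add(-5, l)), l) = Mul(Pow(l, 2), Add(-5, l)))
Pow(Add(Mul(Add(Function('h')(-3), 7), Pow(Add(c, Function('A')(-5)), -1)), 16), 2) = Pow(Add(Mul(Add(Mul(Pow(-3, 2), Add(-5, -3)), 7), Pow(Add(Rational(1, 2), -5), -1)), 16), 2) = Pow(Add(Mul(Add(Mul(9, -8), 7), Pow(Rational(-9, 2), -1)), 16), 2) = Pow(Add(Mul(Add(-72, 7), Rational(-2, 9)), 16), 2) = Pow(Add(Mul(-65, Rational(-2, 9)), 16), 2) = Pow(Add(Rational(130, 9), 16), 2) = Pow(Rational(274, 9), 2) = Rational(75076, 81)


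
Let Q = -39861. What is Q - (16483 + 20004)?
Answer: -76348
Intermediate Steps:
Q - (16483 + 20004) = -39861 - (16483 + 20004) = -39861 - 1*36487 = -39861 - 36487 = -76348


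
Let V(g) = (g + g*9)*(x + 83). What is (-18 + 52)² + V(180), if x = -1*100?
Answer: -29444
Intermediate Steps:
x = -100
V(g) = -170*g (V(g) = (g + g*9)*(-100 + 83) = (g + 9*g)*(-17) = (10*g)*(-17) = -170*g)
(-18 + 52)² + V(180) = (-18 + 52)² - 170*180 = 34² - 30600 = 1156 - 30600 = -29444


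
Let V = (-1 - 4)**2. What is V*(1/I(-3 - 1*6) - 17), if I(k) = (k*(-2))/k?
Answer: -875/2 ≈ -437.50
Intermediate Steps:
V = 25 (V = (-5)**2 = 25)
I(k) = -2 (I(k) = (-2*k)/k = -2)
V*(1/I(-3 - 1*6) - 17) = 25*(1/(-2) - 17) = 25*(-1/2 - 17) = 25*(-35/2) = -875/2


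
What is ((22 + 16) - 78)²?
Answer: 1600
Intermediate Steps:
((22 + 16) - 78)² = (38 - 78)² = (-40)² = 1600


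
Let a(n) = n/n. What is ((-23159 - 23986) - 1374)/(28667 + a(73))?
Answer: -16173/9556 ≈ -1.6924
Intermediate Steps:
a(n) = 1
((-23159 - 23986) - 1374)/(28667 + a(73)) = ((-23159 - 23986) - 1374)/(28667 + 1) = (-47145 - 1374)/28668 = -48519*1/28668 = -16173/9556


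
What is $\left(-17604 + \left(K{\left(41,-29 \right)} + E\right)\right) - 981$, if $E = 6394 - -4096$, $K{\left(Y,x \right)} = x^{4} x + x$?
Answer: $-20519273$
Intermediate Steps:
$K{\left(Y,x \right)} = x + x^{5}$ ($K{\left(Y,x \right)} = x^{5} + x = x + x^{5}$)
$E = 10490$ ($E = 6394 + 4096 = 10490$)
$\left(-17604 + \left(K{\left(41,-29 \right)} + E\right)\right) - 981 = \left(-17604 + \left(\left(-29 + \left(-29\right)^{5}\right) + 10490\right)\right) - 981 = \left(-17604 + \left(\left(-29 - 20511149\right) + 10490\right)\right) - 981 = \left(-17604 + \left(-20511178 + 10490\right)\right) - 981 = \left(-17604 - 20500688\right) - 981 = -20518292 - 981 = -20519273$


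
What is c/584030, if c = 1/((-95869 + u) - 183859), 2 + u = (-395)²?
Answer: -1/72247431150 ≈ -1.3841e-11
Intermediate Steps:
u = 156023 (u = -2 + (-395)² = -2 + 156025 = 156023)
c = -1/123705 (c = 1/((-95869 + 156023) - 183859) = 1/(60154 - 183859) = 1/(-123705) = -1/123705 ≈ -8.0837e-6)
c/584030 = -1/123705/584030 = -1/123705*1/584030 = -1/72247431150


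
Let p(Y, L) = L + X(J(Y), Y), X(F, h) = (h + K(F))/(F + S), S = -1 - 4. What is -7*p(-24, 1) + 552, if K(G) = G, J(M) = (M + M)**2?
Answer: 65105/121 ≈ 538.06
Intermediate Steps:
J(M) = 4*M**2 (J(M) = (2*M)**2 = 4*M**2)
S = -5
X(F, h) = (F + h)/(-5 + F) (X(F, h) = (h + F)/(F - 5) = (F + h)/(-5 + F))
p(Y, L) = L + (Y + 4*Y**2)/(-5 + 4*Y**2) (p(Y, L) = L + (4*Y**2 + Y)/(-5 + 4*Y**2) = L + (Y + 4*Y**2)/(-5 + 4*Y**2))
-7*p(-24, 1) + 552 = -7*(-24 + 4*(-24)**2 + 1*(-5 + 4*(-24)**2))/(-5 + 4*(-24)**2) + 552 = -7*(-24 + 4*576 + 1*(-5 + 4*576))/(-5 + 4*576) + 552 = -7*(-24 + 2304 + 1*(-5 + 2304))/(-5 + 2304) + 552 = -7*(-24 + 2304 + 1*2299)/2299 + 552 = -7*(-24 + 2304 + 2299)/2299 + 552 = -7*4579/2299 + 552 = -7*241/121 + 552 = -1687/121 + 552 = 65105/121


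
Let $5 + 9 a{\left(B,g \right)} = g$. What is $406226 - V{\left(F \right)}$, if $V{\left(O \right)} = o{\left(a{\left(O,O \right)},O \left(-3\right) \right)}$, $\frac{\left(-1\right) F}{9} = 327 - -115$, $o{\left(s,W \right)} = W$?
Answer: $394292$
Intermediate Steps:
$a{\left(B,g \right)} = - \frac{5}{9} + \frac{g}{9}$
$F = -3978$ ($F = - 9 \left(327 - -115\right) = - 9 \left(327 + 115\right) = \left(-9\right) 442 = -3978$)
$V{\left(O \right)} = - 3 O$ ($V{\left(O \right)} = O \left(-3\right) = - 3 O$)
$406226 - V{\left(F \right)} = 406226 - \left(-3\right) \left(-3978\right) = 406226 - 11934 = 394292$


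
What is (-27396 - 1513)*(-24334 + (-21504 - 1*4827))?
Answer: 1464674485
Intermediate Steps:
(-27396 - 1513)*(-24334 + (-21504 - 1*4827)) = -28909*(-24334 + (-21504 - 4827)) = -28909*(-24334 - 26331) = -28909*(-50665) = 1464674485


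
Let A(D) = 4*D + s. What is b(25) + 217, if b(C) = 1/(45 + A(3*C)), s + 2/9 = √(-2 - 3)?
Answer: 2089523965/9629014 - 81*I*√5/9629014 ≈ 217.0 - 1.881e-5*I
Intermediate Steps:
s = -2/9 + I*√5 (s = -2/9 + √(-2 - 3) = -2/9 + √(-5) = -2/9 + I*√5 ≈ -0.22222 + 2.2361*I)
A(D) = -2/9 + 4*D + I*√5 (A(D) = 4*D + (-2/9 + I*√5) = -2/9 + 4*D + I*√5)
b(C) = 1/(403/9 + 12*C + I*√5) (b(C) = 1/(45 + (-2/9 + 4*(3*C) + I*√5)) = 1/(45 + (-2/9 + 12*C + I*√5)) = 1/(403/9 + 12*C + I*√5))
b(25) + 217 = 9/(403 + 108*25 + 9*I*√5) + 217 = 9/(403 + 2700 + 9*I*√5) + 217 = 9/(3103 + 9*I*√5) + 217 = 217 + 9/(3103 + 9*I*√5)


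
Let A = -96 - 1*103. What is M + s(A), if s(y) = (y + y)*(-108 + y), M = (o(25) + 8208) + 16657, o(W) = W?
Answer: 147076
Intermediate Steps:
A = -199 (A = -96 - 103 = -199)
M = 24890 (M = (25 + 8208) + 16657 = 8233 + 16657 = 24890)
s(y) = 2*y*(-108 + y) (s(y) = (2*y)*(-108 + y) = 2*y*(-108 + y))
M + s(A) = 24890 + 2*(-199)*(-108 - 199) = 24890 + 2*(-199)*(-307) = 24890 + 122186 = 147076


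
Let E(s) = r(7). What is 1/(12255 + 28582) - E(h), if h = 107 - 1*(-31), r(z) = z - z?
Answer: 1/40837 ≈ 2.4488e-5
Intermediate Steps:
r(z) = 0
h = 138 (h = 107 + 31 = 138)
E(s) = 0
1/(12255 + 28582) - E(h) = 1/(12255 + 28582) - 1*0 = 1/40837 + 0 = 1/40837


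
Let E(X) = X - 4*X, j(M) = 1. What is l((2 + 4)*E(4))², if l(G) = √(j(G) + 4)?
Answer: 5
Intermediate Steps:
E(X) = -3*X (E(X) = X - 4*X = -3*X)
l(G) = √5 (l(G) = √(1 + 4) = √5)
l((2 + 4)*E(4))² = (√5)² = 5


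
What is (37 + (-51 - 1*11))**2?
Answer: 625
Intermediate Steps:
(37 + (-51 - 1*11))**2 = (37 + (-51 - 11))**2 = (37 - 62)**2 = (-25)**2 = 625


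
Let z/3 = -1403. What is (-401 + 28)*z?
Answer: 1569957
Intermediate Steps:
z = -4209 (z = 3*(-1403) = -4209)
(-401 + 28)*z = (-401 + 28)*(-4209) = -373*(-4209) = 1569957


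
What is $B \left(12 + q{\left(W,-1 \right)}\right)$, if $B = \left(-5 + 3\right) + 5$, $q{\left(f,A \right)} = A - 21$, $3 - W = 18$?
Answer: $-30$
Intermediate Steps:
$W = -15$ ($W = 3 - 18 = -15$)
$q{\left(f,A \right)} = -21 + A$
$B = 3$ ($B = -2 + 5 = 3$)
$B \left(12 + q{\left(W,-1 \right)}\right) = 3 \left(12 - 22\right) = 3 \left(-10\right) = -30$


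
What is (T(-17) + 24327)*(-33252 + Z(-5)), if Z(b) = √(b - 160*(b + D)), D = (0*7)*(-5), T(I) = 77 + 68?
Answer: -813742944 + 24472*√795 ≈ -8.1305e+8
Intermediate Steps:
T(I) = 145
D = 0 (D = 0*(-5) = 0)
Z(b) = √159*√(-b) (Z(b) = √(b - 160*(b + 0)) = √(b - 160*b) = √(-159*b) = √159*√(-b))
(T(-17) + 24327)*(-33252 + Z(-5)) = (145 + 24327)*(-33252 + √159*√(-1*(-5))) = 24472*(-33252 + √159*√5) = 24472*(-33252 + √795) = -813742944 + 24472*√795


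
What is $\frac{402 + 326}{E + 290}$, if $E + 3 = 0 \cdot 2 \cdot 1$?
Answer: $\frac{104}{41} \approx 2.5366$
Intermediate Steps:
$E = -3$ ($E = -3 + 0 \cdot 2 \cdot 1 = -3 + 0 \cdot 1 = -3 + 0 = -3$)
$\frac{402 + 326}{E + 290} = \frac{402 + 326}{-3 + 290} = \frac{728}{287} = 728 \cdot \frac{1}{287} = \frac{104}{41}$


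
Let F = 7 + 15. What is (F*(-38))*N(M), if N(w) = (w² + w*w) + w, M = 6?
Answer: -65208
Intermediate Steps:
N(w) = w + 2*w² (N(w) = (w² + w²) + w = 2*w² + w = w + 2*w²)
F = 22
(F*(-38))*N(M) = (22*(-38))*(6*(1 + 2*6)) = -5016*(1 + 12) = -5016*13 = -836*78 = -65208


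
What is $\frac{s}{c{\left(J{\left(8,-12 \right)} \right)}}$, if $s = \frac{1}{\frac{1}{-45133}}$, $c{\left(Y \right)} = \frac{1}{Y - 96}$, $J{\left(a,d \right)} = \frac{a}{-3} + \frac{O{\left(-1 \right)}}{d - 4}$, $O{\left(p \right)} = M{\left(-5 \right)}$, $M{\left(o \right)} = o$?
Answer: $\frac{213072893}{48} \approx 4.439 \cdot 10^{6}$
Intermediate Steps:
$O{\left(p \right)} = -5$
$J{\left(a,d \right)} = - \frac{5}{-4 + d} - \frac{a}{3}$ ($J{\left(a,d \right)} = \frac{a}{-3} - \frac{5}{d - 4} = a \left(- \frac{1}{3}\right) - \frac{5}{-4 + d} = - \frac{a}{3} - \frac{5}{-4 + d} = - \frac{5}{-4 + d} - \frac{a}{3}$)
$c{\left(Y \right)} = \frac{1}{-96 + Y}$
$s = -45133$ ($s = \frac{1}{- \frac{1}{45133}} = -45133$)
$\frac{s}{c{\left(J{\left(8,-12 \right)} \right)}} = - \frac{45133}{\frac{1}{-96 + \frac{-15 + 4 \cdot 8 - 8 \left(-12\right)}{3 \left(-4 - 12\right)}}} = - \frac{45133}{\frac{1}{-96 + \frac{-15 + 32 + 96}{3 \left(-16\right)}}} = - \frac{45133}{\frac{1}{-96 + \frac{1}{3} \left(- \frac{1}{16}\right) 113}} = - \frac{45133}{\frac{1}{-96 - \frac{113}{48}}} = - \frac{45133}{\frac{1}{- \frac{4721}{48}}} = - \frac{45133}{- \frac{48}{4721}} = \left(-45133\right) \left(- \frac{4721}{48}\right) = \frac{213072893}{48}$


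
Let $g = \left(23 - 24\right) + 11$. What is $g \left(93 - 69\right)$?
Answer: $240$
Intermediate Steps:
$g = 10$ ($g = -1 + 11 = 10$)
$g \left(93 - 69\right) = 10 \left(93 - 69\right) = 10 \cdot 24 = 240$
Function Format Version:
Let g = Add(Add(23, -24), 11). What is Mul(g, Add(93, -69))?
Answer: 240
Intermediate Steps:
g = 10 (g = Add(-1, 11) = 10)
Mul(g, Add(93, -69)) = Mul(10, Add(93, -69)) = Mul(10, 24) = 240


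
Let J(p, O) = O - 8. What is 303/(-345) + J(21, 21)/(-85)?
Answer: -2016/1955 ≈ -1.0312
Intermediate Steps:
J(p, O) = -8 + O
303/(-345) + J(21, 21)/(-85) = 303/(-345) + (-8 + 21)/(-85) = 303*(-1/345) + 13*(-1/85) = -101/115 - 13/85 = -2016/1955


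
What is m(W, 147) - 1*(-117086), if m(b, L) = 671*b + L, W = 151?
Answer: 218554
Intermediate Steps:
m(b, L) = L + 671*b
m(W, 147) - 1*(-117086) = (147 + 671*151) - 1*(-117086) = (147 + 101321) + 117086 = 101468 + 117086 = 218554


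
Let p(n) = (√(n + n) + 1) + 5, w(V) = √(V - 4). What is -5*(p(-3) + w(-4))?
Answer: -30 - 10*I*√2 - 5*I*√6 ≈ -30.0 - 26.39*I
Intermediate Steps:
w(V) = √(-4 + V)
p(n) = 6 + √2*√n (p(n) = (√(2*n) + 1) + 5 = (√2*√n + 1) + 5 = (1 + √2*√n) + 5 = 6 + √2*√n)
-5*(p(-3) + w(-4)) = -5*((6 + √2*√(-3)) + √(-4 - 4)) = -5*((6 + √2*(I*√3)) + √(-8)) = -5*((6 + I*√6) + 2*I*√2) = -5*(6 + I*√6 + 2*I*√2) = -30 - 10*I*√2 - 5*I*√6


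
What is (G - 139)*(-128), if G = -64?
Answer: 25984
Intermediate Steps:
(G - 139)*(-128) = (-64 - 139)*(-128) = -203*(-128) = 25984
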